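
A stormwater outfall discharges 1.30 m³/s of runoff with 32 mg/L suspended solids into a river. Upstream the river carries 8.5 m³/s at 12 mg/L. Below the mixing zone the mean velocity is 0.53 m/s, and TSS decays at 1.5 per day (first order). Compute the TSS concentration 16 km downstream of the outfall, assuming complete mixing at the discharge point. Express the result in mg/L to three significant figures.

8.68 mg/L

After complete mixing, C₀ = (1.3·32 + 8.5·12) / 9.8 = 14.65 mg/L.
Travel time t = 1.6e+04 m / 0.53 m/s = 3.019e+04 s = 0.3494 d.
C = 14.65·exp(−1.5·0.3494) = 14.65·0.5921 = 8.676 mg/L.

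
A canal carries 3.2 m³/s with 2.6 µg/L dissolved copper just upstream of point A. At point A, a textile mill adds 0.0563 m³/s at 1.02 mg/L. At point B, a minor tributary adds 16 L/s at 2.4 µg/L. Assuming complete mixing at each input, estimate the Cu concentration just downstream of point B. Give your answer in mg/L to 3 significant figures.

0.0201 mg/L

2.6 µg/L = 0.0026 mg/L.
After input A: C = (3.2·0.0026 + 0.0563·1.02) / 3.256 = 0.02019 mg/L.
16 L/s = 0.016 m³/s.
2.4 µg/L = 0.0024 mg/L.
After input B: C = (3.256·0.02019 + 0.016·0.0024) / 3.272 = 0.0201 mg/L.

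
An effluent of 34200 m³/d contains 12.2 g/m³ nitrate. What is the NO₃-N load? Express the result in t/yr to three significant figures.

34200 m³/d = 0.3958 m³/s.
Mass flux = Q·C = 0.3958 m³/s × 12.2 g/m³ = 4.829 g/s.
= 4.829 g/s × 31.56 = 152.4 t/yr.

152 t/yr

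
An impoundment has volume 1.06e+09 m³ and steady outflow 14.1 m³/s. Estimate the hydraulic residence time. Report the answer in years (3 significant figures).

Q = 14.1 m³/s × 3.156e+07 s/yr = 4.45e+08 m³/yr.
Hydraulic residence time τ = V/Q = 1.06e+09/4.45e+08 = 2.382 yr.

2.38 yr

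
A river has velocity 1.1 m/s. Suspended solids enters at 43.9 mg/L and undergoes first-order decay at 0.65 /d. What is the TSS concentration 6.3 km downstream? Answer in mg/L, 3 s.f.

42.0 mg/L

Travel time t = 6.3 km / 1.1 m/s = 6300/1.1 = 5727 s = 0.06629 d.
First-order decay: C = 43.9·exp(−0.65·0.06629) = 43.9·0.9578 = 42.05 mg/L.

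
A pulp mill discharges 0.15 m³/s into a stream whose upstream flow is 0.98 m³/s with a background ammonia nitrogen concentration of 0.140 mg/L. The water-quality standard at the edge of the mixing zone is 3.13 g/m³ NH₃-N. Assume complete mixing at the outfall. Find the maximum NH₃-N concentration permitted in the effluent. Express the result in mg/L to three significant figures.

22.7 mg/L

Mass balance: 3.13·1.13 = 0.15·Cₑ + 0.98·0.14.
Cₑ = (3.537 − 0.1372) / 0.15 = 22.66 mg/L.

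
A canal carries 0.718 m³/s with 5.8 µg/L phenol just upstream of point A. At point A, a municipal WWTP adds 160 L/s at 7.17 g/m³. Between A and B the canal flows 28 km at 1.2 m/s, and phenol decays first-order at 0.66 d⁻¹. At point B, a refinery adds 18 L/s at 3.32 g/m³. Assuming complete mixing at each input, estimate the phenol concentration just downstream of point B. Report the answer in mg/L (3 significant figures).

1.14 mg/L

5.8 µg/L = 0.0058 mg/L.
160 L/s = 0.16 m³/s.
After input A: C = (0.718·0.0058 + 0.16·7.17) / 0.878 = 1.311 mg/L.
Over the 28 km reach to input B (t = 2.333e+04 s = 0.2701 d), decay gives C = 1.311·exp(−0.66·0.2701) = 1.097 mg/L.
18 L/s = 0.018 m³/s.
After input B: C = (0.878·1.097 + 0.018·3.32) / 0.896 = 1.142 mg/L.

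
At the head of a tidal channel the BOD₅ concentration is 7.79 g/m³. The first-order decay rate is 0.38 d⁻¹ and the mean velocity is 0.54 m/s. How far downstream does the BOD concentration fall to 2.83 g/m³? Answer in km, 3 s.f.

From C = C₀·e^(−kt), t = ln(C₀/C)/k = ln(7.79/2.83)/0.38 = 1.013/0.38 = 2.665 d.
Distance = v·t = 0.54 m/s × 2.302e+05 s = 1.243e+05 m = 124.3 km.

124 km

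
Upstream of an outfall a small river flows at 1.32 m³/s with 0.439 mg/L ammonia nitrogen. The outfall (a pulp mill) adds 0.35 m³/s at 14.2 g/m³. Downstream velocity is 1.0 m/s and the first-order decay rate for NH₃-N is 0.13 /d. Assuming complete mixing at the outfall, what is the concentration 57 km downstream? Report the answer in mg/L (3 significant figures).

3.05 mg/L

After complete mixing, C₀ = (0.35·14.2 + 1.32·0.439) / 1.67 = 3.323 mg/L.
Travel time t = 5.7e+04 m / 1.0 m/s = 5.7e+04 s = 0.6597 d.
C = 3.323·exp(−0.13·0.6597) = 3.323·0.9178 = 3.05 mg/L.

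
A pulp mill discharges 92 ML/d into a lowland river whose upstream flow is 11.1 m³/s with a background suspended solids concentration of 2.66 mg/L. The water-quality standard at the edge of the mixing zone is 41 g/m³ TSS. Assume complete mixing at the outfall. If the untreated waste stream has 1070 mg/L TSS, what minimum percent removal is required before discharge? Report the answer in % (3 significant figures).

58.8 %

92 ML/d = 1.065 m³/s.
Mass balance: 41·12.16 = 1.065·Cₑ + 11.1·2.66.
Cₑ = (498.8 − 29.53) / 1.065 = 440.7 mg/L.
Required removal = 1 − 440.7/1070 = 58.82 %.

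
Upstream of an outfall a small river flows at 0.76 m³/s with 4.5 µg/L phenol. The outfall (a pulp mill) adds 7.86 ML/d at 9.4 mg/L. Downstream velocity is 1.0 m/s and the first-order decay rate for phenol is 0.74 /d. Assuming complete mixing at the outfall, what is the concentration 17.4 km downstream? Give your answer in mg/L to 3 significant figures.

7.86 ML/d = 0.09097 m³/s.
4.5 µg/L = 0.0045 mg/L.
After complete mixing, C₀ = (0.09097·9.4 + 0.76·0.0045) / 0.851 = 1.009 mg/L.
Travel time t = 1.74e+04 m / 1.0 m/s = 1.74e+04 s = 0.2014 d.
C = 1.009·exp(−0.74·0.2014) = 1.009·0.8615 = 0.8692 mg/L.

0.869 mg/L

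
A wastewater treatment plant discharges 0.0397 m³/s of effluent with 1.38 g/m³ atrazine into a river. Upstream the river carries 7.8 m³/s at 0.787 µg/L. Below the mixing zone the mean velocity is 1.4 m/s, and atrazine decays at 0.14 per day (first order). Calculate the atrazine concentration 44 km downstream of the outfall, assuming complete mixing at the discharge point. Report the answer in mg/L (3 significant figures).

0.787 µg/L = 0.000787 mg/L.
After complete mixing, C₀ = (0.0397·1.38 + 7.8·0.000787) / 7.84 = 0.007771 mg/L.
Travel time t = 4.4e+04 m / 1.4 m/s = 3.143e+04 s = 0.3638 d.
C = 0.007771·exp(−0.14·0.3638) = 0.007771·0.9503 = 0.007385 mg/L.

0.00739 mg/L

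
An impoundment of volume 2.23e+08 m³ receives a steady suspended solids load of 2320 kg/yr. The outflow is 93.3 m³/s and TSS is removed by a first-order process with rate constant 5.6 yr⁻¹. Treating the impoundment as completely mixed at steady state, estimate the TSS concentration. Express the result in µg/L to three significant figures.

0.553 µg/L

Outflow Q = 93.3 m³/s × 3.156e+07 s/yr = 2.944e+09 m³/yr.
Steady-state CSTR mass balance: W = Q·C + k·V·C, so C = W/(Q + kV).
Q + kV = 2.944e+09 + 5.6·2.23e+08 = 4.193e+09 m³/yr.
C = 2320/4.193e+09 = 5.533e-07 kg/m³ = 0.0005533 mg/L = 0.5533 µg/L.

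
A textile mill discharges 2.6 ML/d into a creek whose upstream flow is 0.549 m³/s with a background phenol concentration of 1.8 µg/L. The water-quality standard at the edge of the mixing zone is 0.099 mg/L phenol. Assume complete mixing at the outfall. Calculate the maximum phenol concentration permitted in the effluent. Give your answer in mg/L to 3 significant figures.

1.87 mg/L

2.6 ML/d = 0.03009 m³/s.
1.8 µg/L = 0.0018 mg/L.
Mass balance: 0.099·0.5791 = 0.03009·Cₑ + 0.549·0.0018.
Cₑ = (0.05733 − 0.0009882) / 0.03009 = 1.872 mg/L.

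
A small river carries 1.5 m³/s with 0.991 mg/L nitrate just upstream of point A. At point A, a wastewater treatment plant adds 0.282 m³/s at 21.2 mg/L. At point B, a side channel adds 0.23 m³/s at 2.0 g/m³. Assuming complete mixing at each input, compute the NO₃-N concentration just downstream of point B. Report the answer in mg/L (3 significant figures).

After input A: C = (1.5·0.991 + 0.282·21.2) / 1.782 = 4.189 mg/L.
After input B: C = (1.782·4.189 + 0.23·2) / 2.012 = 3.939 mg/L.

3.94 mg/L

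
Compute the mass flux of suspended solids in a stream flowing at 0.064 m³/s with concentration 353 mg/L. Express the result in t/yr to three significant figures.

Mass flux = Q·C = 0.064 m³/s × 353 g/m³ = 22.59 g/s.
= 22.59 g/s × 31.56 = 712.9 t/yr.

713 t/yr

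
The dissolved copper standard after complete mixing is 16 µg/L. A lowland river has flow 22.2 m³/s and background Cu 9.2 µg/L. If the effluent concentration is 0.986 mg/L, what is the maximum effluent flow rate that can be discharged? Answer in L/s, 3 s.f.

9.2 µg/L = 0.0092 mg/L.
16 µg/L = 0.016 mg/L.
Mass balance at complete mixing: C_std·(Q_w + Q_r) = Q_w·C_e + Q_r·C_b.
Rearranging, Q_w = Q_r·(C_std − C_b)/(C_e − C_std) = 22.2·(0.016 − 0.0092) / (0.986 − 0.016) = 0.1556 m³/s.
= 155.6 L/s.

156 L/s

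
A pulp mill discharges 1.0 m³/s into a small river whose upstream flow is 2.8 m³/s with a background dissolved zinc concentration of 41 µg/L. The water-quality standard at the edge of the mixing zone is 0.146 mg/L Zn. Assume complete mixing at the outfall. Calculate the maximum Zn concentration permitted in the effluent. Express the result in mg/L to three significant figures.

41 µg/L = 0.041 mg/L.
Mass balance: 0.146·3.8 = 1·Cₑ + 2.8·0.041.
Cₑ = (0.5548 − 0.1148) / 1 = 0.44 mg/L.

0.440 mg/L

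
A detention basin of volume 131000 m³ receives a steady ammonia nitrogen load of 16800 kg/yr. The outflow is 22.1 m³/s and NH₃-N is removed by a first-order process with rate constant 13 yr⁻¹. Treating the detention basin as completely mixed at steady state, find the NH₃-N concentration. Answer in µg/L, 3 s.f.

Outflow Q = 22.1 m³/s × 3.156e+07 s/yr = 6.974e+08 m³/yr.
Steady-state CSTR mass balance: W = Q·C + k·V·C, so C = W/(Q + kV).
Q + kV = 6.974e+08 + 13·131000 = 6.991e+08 m³/yr.
C = 16800/6.991e+08 = 2.403e-05 kg/m³ = 0.02403 mg/L = 24.03 µg/L.

24.0 µg/L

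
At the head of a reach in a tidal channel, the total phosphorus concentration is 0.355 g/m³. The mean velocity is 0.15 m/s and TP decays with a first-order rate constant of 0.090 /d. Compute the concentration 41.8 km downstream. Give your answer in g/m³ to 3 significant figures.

0.266 g/m³

Travel time t = 41.8 km / 0.15 m/s = 4.18e+04/0.15 = 2.787e+05 s = 3.225 d.
First-order decay: C = 0.355·exp(−0.090·3.225) = 0.355·0.7481 = 0.2656 g/m³.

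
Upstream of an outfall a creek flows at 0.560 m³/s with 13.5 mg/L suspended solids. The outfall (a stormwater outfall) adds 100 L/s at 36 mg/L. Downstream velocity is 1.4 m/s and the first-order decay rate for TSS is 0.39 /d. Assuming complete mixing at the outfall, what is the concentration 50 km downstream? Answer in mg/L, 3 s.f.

14.4 mg/L

100 L/s = 0.1 m³/s.
After complete mixing, C₀ = (0.1·36 + 0.56·13.5) / 0.66 = 16.91 mg/L.
Travel time t = 5e+04 m / 1.4 m/s = 3.571e+04 s = 0.4134 d.
C = 16.91·exp(−0.39·0.4134) = 16.91·0.8511 = 14.39 mg/L.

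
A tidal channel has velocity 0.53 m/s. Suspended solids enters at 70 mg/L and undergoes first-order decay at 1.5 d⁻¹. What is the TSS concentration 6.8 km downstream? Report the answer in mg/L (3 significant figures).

56.0 mg/L

Travel time t = 6.8 km / 0.53 m/s = 6800/0.53 = 1.283e+04 s = 0.1485 d.
First-order decay: C = 70·exp(−1.5·0.1485) = 70·0.8003 = 56.02 mg/L.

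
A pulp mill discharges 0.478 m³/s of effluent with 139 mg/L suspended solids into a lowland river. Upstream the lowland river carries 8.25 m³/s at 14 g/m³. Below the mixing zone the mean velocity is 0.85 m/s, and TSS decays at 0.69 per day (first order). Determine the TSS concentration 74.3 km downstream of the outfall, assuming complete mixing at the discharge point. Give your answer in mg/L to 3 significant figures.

10.4 mg/L

After complete mixing, C₀ = (0.478·139 + 8.25·14) / 8.728 = 20.85 mg/L.
Travel time t = 7.43e+04 m / 0.85 m/s = 8.741e+04 s = 1.012 d.
C = 20.85·exp(−0.69·1.012) = 20.85·0.4975 = 10.37 mg/L.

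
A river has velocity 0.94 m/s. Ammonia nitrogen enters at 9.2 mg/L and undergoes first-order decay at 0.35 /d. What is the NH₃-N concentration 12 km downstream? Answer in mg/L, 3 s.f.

Travel time t = 12 km / 0.94 m/s = 1.2e+04/0.94 = 1.277e+04 s = 0.1478 d.
First-order decay: C = 9.2·exp(−0.35·0.1478) = 9.2·0.9496 = 8.736 mg/L.

8.74 mg/L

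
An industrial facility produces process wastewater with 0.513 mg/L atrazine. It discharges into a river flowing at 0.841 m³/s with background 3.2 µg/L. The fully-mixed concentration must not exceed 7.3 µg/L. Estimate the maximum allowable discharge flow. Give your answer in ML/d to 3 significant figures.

3.2 µg/L = 0.0032 mg/L.
7.3 µg/L = 0.0073 mg/L.
Mass balance at complete mixing: C_std·(Q_w + Q_r) = Q_w·C_e + Q_r·C_b.
Rearranging, Q_w = Q_r·(C_std − C_b)/(C_e − C_std) = 0.841·(0.0073 − 0.0032) / (0.513 − 0.0073) = 0.006818 m³/s.
= 0.5891 ML/d.

0.589 ML/d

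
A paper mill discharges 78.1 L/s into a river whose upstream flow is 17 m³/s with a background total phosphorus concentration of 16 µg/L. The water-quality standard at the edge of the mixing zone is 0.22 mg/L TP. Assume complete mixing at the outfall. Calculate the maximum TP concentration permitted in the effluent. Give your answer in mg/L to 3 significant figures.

44.6 mg/L

78.1 L/s = 0.0781 m³/s.
16 µg/L = 0.016 mg/L.
Mass balance: 0.22·17.08 = 0.0781·Cₑ + 17·0.016.
Cₑ = (3.757 − 0.272) / 0.0781 = 44.62 mg/L.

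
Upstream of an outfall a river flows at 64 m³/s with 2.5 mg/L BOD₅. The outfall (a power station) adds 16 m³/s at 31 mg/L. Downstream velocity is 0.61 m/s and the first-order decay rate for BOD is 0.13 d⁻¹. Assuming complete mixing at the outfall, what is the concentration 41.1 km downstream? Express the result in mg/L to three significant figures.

7.41 mg/L

After complete mixing, C₀ = (16·31 + 64·2.5) / 80 = 8.2 mg/L.
Travel time t = 4.11e+04 m / 0.61 m/s = 6.738e+04 s = 0.7798 d.
C = 8.2·exp(−0.13·0.7798) = 8.2·0.9036 = 7.409 mg/L.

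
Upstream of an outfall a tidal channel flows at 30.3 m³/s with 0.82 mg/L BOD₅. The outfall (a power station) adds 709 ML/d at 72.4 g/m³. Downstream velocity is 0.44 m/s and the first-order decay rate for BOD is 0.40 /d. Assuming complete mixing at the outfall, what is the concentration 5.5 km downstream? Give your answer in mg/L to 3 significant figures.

709 ML/d = 8.206 m³/s.
After complete mixing, C₀ = (8.206·72.4 + 30.3·0.82) / 38.51 = 16.07 mg/L.
Travel time t = 5500 m / 0.44 m/s = 1.25e+04 s = 0.1447 d.
C = 16.07·exp(−0.40·0.1447) = 16.07·0.9438 = 15.17 mg/L.

15.2 mg/L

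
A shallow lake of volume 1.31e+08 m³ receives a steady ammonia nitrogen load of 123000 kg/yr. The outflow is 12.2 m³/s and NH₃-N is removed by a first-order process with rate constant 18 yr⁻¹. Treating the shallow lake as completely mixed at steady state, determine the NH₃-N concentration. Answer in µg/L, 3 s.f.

44.8 µg/L

Outflow Q = 12.2 m³/s × 3.156e+07 s/yr = 3.85e+08 m³/yr.
Steady-state CSTR mass balance: W = Q·C + k·V·C, so C = W/(Q + kV).
Q + kV = 3.85e+08 + 18·1.31e+08 = 2.743e+09 m³/yr.
C = 123000/2.743e+09 = 4.484e-05 kg/m³ = 0.04484 mg/L = 44.84 µg/L.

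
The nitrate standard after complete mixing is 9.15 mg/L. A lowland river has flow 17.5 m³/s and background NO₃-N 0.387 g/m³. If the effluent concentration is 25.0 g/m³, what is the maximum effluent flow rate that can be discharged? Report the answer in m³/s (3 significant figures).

Mass balance at complete mixing: C_std·(Q_w + Q_r) = Q_w·C_e + Q_r·C_b.
Rearranging, Q_w = Q_r·(C_std − C_b)/(C_e − C_std) = 17.5·(9.15 − 0.387) / (25 − 9.15) = 9.675 m³/s.

9.68 m³/s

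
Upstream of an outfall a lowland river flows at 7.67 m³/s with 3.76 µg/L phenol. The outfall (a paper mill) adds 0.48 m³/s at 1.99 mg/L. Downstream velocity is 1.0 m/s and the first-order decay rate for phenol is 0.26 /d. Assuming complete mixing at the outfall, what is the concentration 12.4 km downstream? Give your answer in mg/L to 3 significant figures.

3.76 µg/L = 0.00376 mg/L.
After complete mixing, C₀ = (0.48·1.99 + 7.67·0.00376) / 8.15 = 0.1207 mg/L.
Travel time t = 1.24e+04 m / 1.0 m/s = 1.24e+04 s = 0.1435 d.
C = 0.1207·exp(−0.26·0.1435) = 0.1207·0.9634 = 0.1163 mg/L.

0.116 mg/L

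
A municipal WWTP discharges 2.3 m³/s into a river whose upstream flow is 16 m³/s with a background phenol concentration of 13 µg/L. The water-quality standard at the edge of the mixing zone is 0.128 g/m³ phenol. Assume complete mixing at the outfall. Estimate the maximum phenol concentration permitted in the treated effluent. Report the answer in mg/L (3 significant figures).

0.928 mg/L

13 µg/L = 0.013 mg/L.
Mass balance: 0.128·18.3 = 2.3·Cₑ + 16·0.013.
Cₑ = (2.342 − 0.208) / 2.3 = 0.928 mg/L.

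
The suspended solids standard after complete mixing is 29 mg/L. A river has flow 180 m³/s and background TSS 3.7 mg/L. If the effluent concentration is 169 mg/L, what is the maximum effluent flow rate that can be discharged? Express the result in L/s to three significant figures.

Mass balance at complete mixing: C_std·(Q_w + Q_r) = Q_w·C_e + Q_r·C_b.
Rearranging, Q_w = Q_r·(C_std − C_b)/(C_e − C_std) = 180·(29 − 3.7) / (169 − 29) = 32.53 m³/s.
= 3.253e+04 L/s.

32500 L/s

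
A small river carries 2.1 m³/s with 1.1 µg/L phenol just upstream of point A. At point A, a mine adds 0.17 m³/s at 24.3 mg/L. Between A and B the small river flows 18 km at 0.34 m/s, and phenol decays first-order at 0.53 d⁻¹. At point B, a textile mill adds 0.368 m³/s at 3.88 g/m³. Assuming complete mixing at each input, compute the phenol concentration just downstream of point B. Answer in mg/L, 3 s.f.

1.67 mg/L

1.1 µg/L = 0.0011 mg/L.
After input A: C = (2.1·0.0011 + 0.17·24.3) / 2.27 = 1.821 mg/L.
Over the 18 km reach to input B (t = 5.294e+04 s = 0.6127 d), decay gives C = 1.821·exp(−0.53·0.6127) = 1.316 mg/L.
After input B: C = (2.27·1.316 + 0.368·3.88) / 2.638 = 1.674 mg/L.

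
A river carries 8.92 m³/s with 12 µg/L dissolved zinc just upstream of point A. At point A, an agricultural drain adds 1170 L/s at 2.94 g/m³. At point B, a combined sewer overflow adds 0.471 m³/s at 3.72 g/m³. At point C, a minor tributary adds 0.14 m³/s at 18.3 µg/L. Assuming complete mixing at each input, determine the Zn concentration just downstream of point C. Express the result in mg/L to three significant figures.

12 µg/L = 0.012 mg/L.
1170 L/s = 1.17 m³/s.
After input A: C = (8.92·0.012 + 1.17·2.94) / 10.09 = 0.3515 mg/L.
After input B: C = (10.09·0.3515 + 0.471·3.72) / 10.56 = 0.5017 mg/L.
18.3 µg/L = 0.0183 mg/L.
After input C: C = (10.56·0.5017 + 0.14·0.0183) / 10.7 = 0.4954 mg/L.

0.495 mg/L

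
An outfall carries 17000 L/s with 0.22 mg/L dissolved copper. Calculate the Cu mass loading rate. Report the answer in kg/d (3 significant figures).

323 kg/d

17000 L/s = 17 m³/s.
Mass flux = Q·C = 17 m³/s × 0.22 g/m³ = 3.74 g/s.
= 3.74 g/s × 86.4 = 323.1 kg/d.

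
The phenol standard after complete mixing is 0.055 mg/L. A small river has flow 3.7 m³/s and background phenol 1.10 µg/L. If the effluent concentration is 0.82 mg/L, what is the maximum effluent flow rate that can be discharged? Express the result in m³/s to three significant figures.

1.10 µg/L = 0.0011 mg/L.
Mass balance at complete mixing: C_std·(Q_w + Q_r) = Q_w·C_e + Q_r·C_b.
Rearranging, Q_w = Q_r·(C_std − C_b)/(C_e − C_std) = 3.7·(0.055 − 0.0011) / (0.82 − 0.055) = 0.2607 m³/s.

0.261 m³/s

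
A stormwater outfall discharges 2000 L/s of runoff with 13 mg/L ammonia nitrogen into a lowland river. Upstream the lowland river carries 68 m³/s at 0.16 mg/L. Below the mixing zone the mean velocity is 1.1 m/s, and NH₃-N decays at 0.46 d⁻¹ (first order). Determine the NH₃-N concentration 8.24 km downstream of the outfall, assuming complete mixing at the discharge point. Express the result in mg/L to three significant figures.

0.506 mg/L

2000 L/s = 2 m³/s.
After complete mixing, C₀ = (2·13 + 68·0.16) / 70 = 0.5269 mg/L.
Travel time t = 8240 m / 1.1 m/s = 7491 s = 0.0867 d.
C = 0.5269·exp(−0.46·0.0867) = 0.5269·0.9609 = 0.5063 mg/L.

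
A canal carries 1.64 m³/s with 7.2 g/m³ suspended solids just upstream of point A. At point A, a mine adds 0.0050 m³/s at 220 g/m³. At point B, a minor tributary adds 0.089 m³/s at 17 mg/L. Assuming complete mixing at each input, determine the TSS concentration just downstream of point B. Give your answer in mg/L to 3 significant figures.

8.32 mg/L

After input A: C = (1.64·7.2 + 0.005·220) / 1.645 = 7.847 mg/L.
After input B: C = (1.645·7.847 + 0.089·17) / 1.734 = 8.317 mg/L.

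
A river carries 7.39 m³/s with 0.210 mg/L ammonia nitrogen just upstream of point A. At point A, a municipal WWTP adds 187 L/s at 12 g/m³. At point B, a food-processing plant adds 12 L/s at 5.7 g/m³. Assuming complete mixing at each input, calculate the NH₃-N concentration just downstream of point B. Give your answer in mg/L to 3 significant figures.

0.509 mg/L

187 L/s = 0.187 m³/s.
After input A: C = (7.39·0.21 + 0.187·12) / 7.577 = 0.501 mg/L.
12 L/s = 0.012 m³/s.
After input B: C = (7.577·0.501 + 0.012·5.7) / 7.589 = 0.5092 mg/L.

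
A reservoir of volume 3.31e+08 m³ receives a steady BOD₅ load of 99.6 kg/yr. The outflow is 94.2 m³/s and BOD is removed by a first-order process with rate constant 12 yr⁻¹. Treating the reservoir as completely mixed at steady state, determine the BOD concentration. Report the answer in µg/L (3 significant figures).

Outflow Q = 94.2 m³/s × 3.156e+07 s/yr = 2.973e+09 m³/yr.
Steady-state CSTR mass balance: W = Q·C + k·V·C, so C = W/(Q + kV).
Q + kV = 2.973e+09 + 12·3.31e+08 = 6.945e+09 m³/yr.
C = 99.6/6.945e+09 = 1.434e-08 kg/m³ = 1.434e-05 mg/L = 0.01434 µg/L.

0.0143 µg/L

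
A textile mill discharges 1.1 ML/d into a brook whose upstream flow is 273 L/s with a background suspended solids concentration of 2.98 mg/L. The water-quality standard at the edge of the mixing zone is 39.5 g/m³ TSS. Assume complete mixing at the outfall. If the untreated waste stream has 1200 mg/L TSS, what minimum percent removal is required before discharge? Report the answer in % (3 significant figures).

1.1 ML/d = 0.01273 m³/s.
273 L/s = 0.273 m³/s.
Mass balance: 39.5·0.2857 = 0.01273·Cₑ + 0.273·2.98.
Cₑ = (11.29 − 0.8135) / 0.01273 = 822.6 mg/L.
Required removal = 1 − 822.6/1200 = 31.45 %.

31.5 %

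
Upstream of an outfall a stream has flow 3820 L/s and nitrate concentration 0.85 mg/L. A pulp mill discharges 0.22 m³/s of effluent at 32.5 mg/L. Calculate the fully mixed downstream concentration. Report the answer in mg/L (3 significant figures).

3820 L/s = 3.82 m³/s.
By mass balance at complete mixing, C = (0.22·32.5 + 3.82·0.85) / (0.22 + 3.82) = 10.4/4.04 = 2.574 mg/L.

2.57 mg/L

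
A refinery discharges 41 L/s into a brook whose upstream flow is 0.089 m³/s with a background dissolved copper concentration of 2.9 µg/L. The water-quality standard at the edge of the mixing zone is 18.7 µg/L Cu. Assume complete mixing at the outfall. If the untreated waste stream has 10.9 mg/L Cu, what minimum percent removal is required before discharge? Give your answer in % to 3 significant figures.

99.5 %

41 L/s = 0.041 m³/s.
2.9 µg/L = 0.0029 mg/L.
18.7 µg/L = 0.0187 mg/L.
Mass balance: 0.0187·0.13 = 0.041·Cₑ + 0.089·0.0029.
Cₑ = (0.002431 − 0.0002581) / 0.041 = 0.053 mg/L.
Required removal = 1 − 0.053/10.9 = 99.51 %.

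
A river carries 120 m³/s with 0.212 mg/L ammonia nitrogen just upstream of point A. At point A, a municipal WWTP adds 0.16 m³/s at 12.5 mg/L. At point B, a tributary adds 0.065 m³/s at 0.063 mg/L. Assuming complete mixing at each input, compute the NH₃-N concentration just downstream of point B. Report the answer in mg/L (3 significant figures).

0.228 mg/L

After input A: C = (120·0.212 + 0.16·12.5) / 120.2 = 0.2284 mg/L.
After input B: C = (120.2·0.2284 + 0.065·0.063) / 120.2 = 0.2283 mg/L.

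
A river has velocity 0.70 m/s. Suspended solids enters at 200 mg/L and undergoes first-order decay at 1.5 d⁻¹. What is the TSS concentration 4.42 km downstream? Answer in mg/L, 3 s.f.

179 mg/L

Travel time t = 4.42 km / 0.70 m/s = 4420/0.70 = 6314 s = 0.07308 d.
First-order decay: C = 200·exp(−1.5·0.07308) = 200·0.8962 = 179.2 mg/L.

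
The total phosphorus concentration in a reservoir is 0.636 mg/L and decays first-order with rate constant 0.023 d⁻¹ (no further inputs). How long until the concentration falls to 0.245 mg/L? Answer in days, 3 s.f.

41.5 d

t = ln(C₀/C)/k = ln(0.636/0.245)/0.023 = 0.9539/0.023 = 41.48 d.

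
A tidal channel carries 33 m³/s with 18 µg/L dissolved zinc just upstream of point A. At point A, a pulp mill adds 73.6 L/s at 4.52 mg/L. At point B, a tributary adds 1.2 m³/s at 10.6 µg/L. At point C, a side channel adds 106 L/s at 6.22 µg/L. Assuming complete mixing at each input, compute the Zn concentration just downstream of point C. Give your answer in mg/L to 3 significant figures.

18 µg/L = 0.018 mg/L.
73.6 L/s = 0.0736 m³/s.
After input A: C = (33·0.018 + 0.0736·4.52) / 33.07 = 0.02802 mg/L.
10.6 µg/L = 0.0106 mg/L.
After input B: C = (33.07·0.02802 + 1.2·0.0106) / 34.27 = 0.02741 mg/L.
106 L/s = 0.106 m³/s.
6.22 µg/L = 0.00622 mg/L.
After input C: C = (34.27·0.02741 + 0.106·0.00622) / 34.38 = 0.02734 mg/L.

0.0273 mg/L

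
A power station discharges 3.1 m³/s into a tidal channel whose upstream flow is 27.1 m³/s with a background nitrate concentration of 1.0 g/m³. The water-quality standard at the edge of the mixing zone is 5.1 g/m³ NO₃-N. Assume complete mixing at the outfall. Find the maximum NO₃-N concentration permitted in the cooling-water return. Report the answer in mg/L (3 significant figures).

Mass balance: 5.1·30.2 = 3.1·Cₑ + 27.1·1.
Cₑ = (154 − 27.1) / 3.1 = 40.94 mg/L.

40.9 mg/L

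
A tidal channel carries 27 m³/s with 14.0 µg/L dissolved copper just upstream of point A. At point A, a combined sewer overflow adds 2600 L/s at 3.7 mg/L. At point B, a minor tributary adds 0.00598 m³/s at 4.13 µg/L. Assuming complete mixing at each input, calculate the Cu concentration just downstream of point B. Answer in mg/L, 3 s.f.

0.338 mg/L

14.0 µg/L = 0.014 mg/L.
2600 L/s = 2.6 m³/s.
After input A: C = (27·0.014 + 2.6·3.7) / 29.6 = 0.3378 mg/L.
4.13 µg/L = 0.00413 mg/L.
After input B: C = (29.6·0.3378 + 0.00598·0.00413) / 29.61 = 0.3377 mg/L.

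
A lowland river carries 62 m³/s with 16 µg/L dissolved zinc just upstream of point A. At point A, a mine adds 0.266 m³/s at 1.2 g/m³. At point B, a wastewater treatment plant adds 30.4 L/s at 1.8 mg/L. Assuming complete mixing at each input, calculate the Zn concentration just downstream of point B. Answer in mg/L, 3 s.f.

0.0219 mg/L

16 µg/L = 0.016 mg/L.
After input A: C = (62·0.016 + 0.266·1.2) / 62.27 = 0.02106 mg/L.
30.4 L/s = 0.0304 m³/s.
After input B: C = (62.27·0.02106 + 0.0304·1.8) / 62.3 = 0.02193 mg/L.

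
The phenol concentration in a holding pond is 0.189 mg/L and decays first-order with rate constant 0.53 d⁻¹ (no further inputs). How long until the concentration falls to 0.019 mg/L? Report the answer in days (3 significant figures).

t = ln(C₀/C)/k = ln(0.189/0.019)/0.53 = 2.297/0.53 = 4.335 d.

4.33 d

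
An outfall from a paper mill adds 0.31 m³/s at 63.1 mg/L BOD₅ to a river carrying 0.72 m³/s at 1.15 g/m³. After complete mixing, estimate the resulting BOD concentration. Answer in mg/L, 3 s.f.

Conservation of mass across the mixing zone: C = (0.31·63.1 + 0.72·1.15) / (0.31 + 0.72) = 20.39/1.03 = 19.8 mg/L.

19.8 mg/L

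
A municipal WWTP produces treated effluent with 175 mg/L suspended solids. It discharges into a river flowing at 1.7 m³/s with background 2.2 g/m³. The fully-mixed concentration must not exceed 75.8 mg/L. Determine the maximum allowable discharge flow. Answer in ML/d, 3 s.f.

Mass balance at complete mixing: C_std·(Q_w + Q_r) = Q_w·C_e + Q_r·C_b.
Rearranging, Q_w = Q_r·(C_std − C_b)/(C_e − C_std) = 1.7·(75.8 − 2.2) / (175 − 75.8) = 1.261 m³/s.
= 109 ML/d.

109 ML/d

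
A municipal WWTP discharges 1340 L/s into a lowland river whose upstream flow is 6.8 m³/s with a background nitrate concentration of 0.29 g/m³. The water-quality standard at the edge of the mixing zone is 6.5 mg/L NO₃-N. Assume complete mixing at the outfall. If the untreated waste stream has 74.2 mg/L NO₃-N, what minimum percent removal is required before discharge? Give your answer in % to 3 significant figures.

1340 L/s = 1.34 m³/s.
Mass balance: 6.5·8.14 = 1.34·Cₑ + 6.8·0.29.
Cₑ = (52.91 − 1.972) / 1.34 = 38.01 mg/L.
Required removal = 1 − 38.01/74.2 = 48.77 %.

48.8 %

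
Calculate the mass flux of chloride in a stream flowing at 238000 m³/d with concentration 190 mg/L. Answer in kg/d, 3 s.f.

238000 m³/d = 2.755 m³/s.
Mass flux = Q·C = 2.755 m³/s × 190 g/m³ = 523.4 g/s.
= 523.4 g/s × 86.4 = 4.522e+04 kg/d.

45200 kg/d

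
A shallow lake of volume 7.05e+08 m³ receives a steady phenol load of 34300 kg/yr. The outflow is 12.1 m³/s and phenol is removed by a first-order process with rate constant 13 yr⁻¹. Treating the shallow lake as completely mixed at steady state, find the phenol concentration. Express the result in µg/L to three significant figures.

Outflow Q = 12.1 m³/s × 3.156e+07 s/yr = 3.818e+08 m³/yr.
Steady-state CSTR mass balance: W = Q·C + k·V·C, so C = W/(Q + kV).
Q + kV = 3.818e+08 + 13·7.05e+08 = 9.547e+09 m³/yr.
C = 34300/9.547e+09 = 3.593e-06 kg/m³ = 0.003593 mg/L = 3.593 µg/L.

3.59 µg/L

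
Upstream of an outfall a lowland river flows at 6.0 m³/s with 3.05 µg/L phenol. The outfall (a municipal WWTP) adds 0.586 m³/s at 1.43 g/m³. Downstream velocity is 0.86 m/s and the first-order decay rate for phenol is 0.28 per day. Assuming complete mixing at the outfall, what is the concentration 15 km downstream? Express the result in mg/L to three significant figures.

3.05 µg/L = 0.00305 mg/L.
After complete mixing, C₀ = (0.586·1.43 + 6·0.00305) / 6.586 = 0.13 mg/L.
Travel time t = 1.5e+04 m / 0.86 m/s = 1.744e+04 s = 0.2019 d.
C = 0.13·exp(−0.28·0.2019) = 0.13·0.945 = 0.1229 mg/L.

0.123 mg/L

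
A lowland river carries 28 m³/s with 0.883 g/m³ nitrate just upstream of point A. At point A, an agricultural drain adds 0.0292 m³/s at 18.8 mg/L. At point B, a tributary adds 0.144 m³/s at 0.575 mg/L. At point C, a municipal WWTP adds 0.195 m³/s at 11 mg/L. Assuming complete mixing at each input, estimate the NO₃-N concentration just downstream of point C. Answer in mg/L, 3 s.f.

After input A: C = (28·0.883 + 0.0292·18.8) / 28.03 = 0.9017 mg/L.
After input B: C = (28.03·0.9017 + 0.144·0.575) / 28.17 = 0.9 mg/L.
After input C: C = (28.17·0.9 + 0.195·11) / 28.37 = 0.9694 mg/L.

0.969 mg/L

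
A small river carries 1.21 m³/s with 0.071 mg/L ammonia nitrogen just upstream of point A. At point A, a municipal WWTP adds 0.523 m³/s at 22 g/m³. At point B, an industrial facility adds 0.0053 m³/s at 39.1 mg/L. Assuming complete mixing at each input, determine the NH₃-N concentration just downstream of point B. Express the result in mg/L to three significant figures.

After input A: C = (1.21·0.071 + 0.523·22) / 1.733 = 6.689 mg/L.
After input B: C = (1.733·6.689 + 0.0053·39.1) / 1.738 = 6.788 mg/L.

6.79 mg/L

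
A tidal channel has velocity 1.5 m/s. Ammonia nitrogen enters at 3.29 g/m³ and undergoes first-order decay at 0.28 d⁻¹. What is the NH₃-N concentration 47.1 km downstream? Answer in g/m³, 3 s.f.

Travel time t = 47.1 km / 1.5 m/s = 4.71e+04/1.5 = 3.14e+04 s = 0.3634 d.
First-order decay: C = 3.29·exp(−0.28·0.3634) = 3.29·0.9032 = 2.972 g/m³.

2.97 g/m³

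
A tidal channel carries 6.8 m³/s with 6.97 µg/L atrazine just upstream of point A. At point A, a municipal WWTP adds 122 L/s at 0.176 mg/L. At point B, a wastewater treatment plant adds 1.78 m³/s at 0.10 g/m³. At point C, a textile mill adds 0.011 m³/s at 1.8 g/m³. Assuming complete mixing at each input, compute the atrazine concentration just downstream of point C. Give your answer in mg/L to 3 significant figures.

6.97 µg/L = 0.00697 mg/L.
122 L/s = 0.122 m³/s.
After input A: C = (6.8·0.00697 + 0.122·0.176) / 6.922 = 0.009949 mg/L.
After input B: C = (6.922·0.009949 + 1.78·0.1) / 8.702 = 0.02837 mg/L.
After input C: C = (8.702·0.02837 + 0.011·1.8) / 8.713 = 0.03061 mg/L.

0.0306 mg/L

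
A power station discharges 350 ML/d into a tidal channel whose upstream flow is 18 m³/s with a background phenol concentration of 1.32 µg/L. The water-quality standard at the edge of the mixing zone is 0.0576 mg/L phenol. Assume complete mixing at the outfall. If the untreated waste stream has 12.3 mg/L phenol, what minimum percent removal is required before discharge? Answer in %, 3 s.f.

350 ML/d = 4.051 m³/s.
1.32 µg/L = 0.00132 mg/L.
Mass balance: 0.0576·22.05 = 4.051·Cₑ + 18·0.00132.
Cₑ = (1.27 − 0.02376) / 4.051 = 0.3077 mg/L.
Required removal = 1 − 0.3077/12.3 = 97.5 %.

97.5 %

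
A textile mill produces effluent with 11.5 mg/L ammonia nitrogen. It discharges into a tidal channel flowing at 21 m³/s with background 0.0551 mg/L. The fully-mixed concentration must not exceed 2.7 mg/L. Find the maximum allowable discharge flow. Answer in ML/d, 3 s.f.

Mass balance at complete mixing: C_std·(Q_w + Q_r) = Q_w·C_e + Q_r·C_b.
Rearranging, Q_w = Q_r·(C_std − C_b)/(C_e − C_std) = 21·(2.7 − 0.0551) / (11.5 − 2.7) = 6.312 m³/s.
= 545.3 ML/d.

545 ML/d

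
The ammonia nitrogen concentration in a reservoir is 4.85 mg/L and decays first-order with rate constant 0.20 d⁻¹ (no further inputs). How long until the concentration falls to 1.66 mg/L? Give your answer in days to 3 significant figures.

5.36 d

t = ln(C₀/C)/k = ln(4.85/1.66)/0.20 = 1.072/0.20 = 5.361 d.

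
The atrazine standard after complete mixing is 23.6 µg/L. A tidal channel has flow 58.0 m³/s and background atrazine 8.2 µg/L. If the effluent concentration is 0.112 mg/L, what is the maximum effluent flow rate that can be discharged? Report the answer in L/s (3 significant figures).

10100 L/s

8.2 µg/L = 0.0082 mg/L.
23.6 µg/L = 0.0236 mg/L.
Mass balance at complete mixing: C_std·(Q_w + Q_r) = Q_w·C_e + Q_r·C_b.
Rearranging, Q_w = Q_r·(C_std − C_b)/(C_e − C_std) = 58.0·(0.0236 − 0.0082) / (0.112 − 0.0236) = 10.1 m³/s.
= 1.01e+04 L/s.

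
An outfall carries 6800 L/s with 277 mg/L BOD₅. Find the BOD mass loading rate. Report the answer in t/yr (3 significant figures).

6800 L/s = 6.8 m³/s.
Mass flux = Q·C = 6.8 m³/s × 277 g/m³ = 1884 g/s.
= 1884 g/s × 31.56 = 5.944e+04 t/yr.

59400 t/yr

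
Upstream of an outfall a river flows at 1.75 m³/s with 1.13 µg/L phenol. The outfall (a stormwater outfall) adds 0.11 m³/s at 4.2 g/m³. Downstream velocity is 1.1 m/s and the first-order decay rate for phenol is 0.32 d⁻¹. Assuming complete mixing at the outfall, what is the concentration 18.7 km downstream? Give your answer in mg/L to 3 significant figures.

1.13 µg/L = 0.00113 mg/L.
After complete mixing, C₀ = (0.11·4.2 + 1.75·0.00113) / 1.86 = 0.2495 mg/L.
Travel time t = 1.87e+04 m / 1.1 m/s = 1.7e+04 s = 0.1968 d.
C = 0.2495·exp(−0.32·0.1968) = 0.2495·0.939 = 0.2342 mg/L.

0.234 mg/L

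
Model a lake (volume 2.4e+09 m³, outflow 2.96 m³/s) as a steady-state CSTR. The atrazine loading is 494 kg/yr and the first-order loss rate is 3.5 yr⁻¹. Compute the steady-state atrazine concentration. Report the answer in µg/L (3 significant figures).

0.0582 µg/L

Outflow Q = 2.96 m³/s × 3.156e+07 s/yr = 9.341e+07 m³/yr.
Steady-state CSTR mass balance: W = Q·C + k·V·C, so C = W/(Q + kV).
Q + kV = 9.341e+07 + 3.5·2.4e+09 = 8.493e+09 m³/yr.
C = 494/8.493e+09 = 5.816e-08 kg/m³ = 5.816e-05 mg/L = 0.05816 µg/L.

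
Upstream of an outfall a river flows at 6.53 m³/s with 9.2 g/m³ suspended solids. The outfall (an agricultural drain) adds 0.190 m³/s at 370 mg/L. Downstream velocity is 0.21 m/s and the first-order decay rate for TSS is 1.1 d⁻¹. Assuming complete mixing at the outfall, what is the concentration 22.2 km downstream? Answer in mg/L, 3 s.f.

5.05 mg/L

After complete mixing, C₀ = (0.19·370 + 6.53·9.2) / 6.72 = 19.4 mg/L.
Travel time t = 2.22e+04 m / 0.21 m/s = 1.057e+05 s = 1.224 d.
C = 19.4·exp(−1.1·1.224) = 19.4·0.2603 = 5.05 mg/L.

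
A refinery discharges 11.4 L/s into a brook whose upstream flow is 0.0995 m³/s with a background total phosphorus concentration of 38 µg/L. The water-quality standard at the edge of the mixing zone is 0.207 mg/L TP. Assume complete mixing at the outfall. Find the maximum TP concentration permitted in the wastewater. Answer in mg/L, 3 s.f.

11.4 L/s = 0.0114 m³/s.
38 µg/L = 0.038 mg/L.
Mass balance: 0.207·0.1109 = 0.0114·Cₑ + 0.0995·0.038.
Cₑ = (0.02296 − 0.003781) / 0.0114 = 1.682 mg/L.

1.68 mg/L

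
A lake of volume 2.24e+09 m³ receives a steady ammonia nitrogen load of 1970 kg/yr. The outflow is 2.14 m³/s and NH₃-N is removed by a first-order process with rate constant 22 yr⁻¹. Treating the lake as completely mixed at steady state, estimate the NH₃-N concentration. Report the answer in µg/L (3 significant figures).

Outflow Q = 2.14 m³/s × 3.156e+07 s/yr = 6.753e+07 m³/yr.
Steady-state CSTR mass balance: W = Q·C + k·V·C, so C = W/(Q + kV).
Q + kV = 6.753e+07 + 22·2.24e+09 = 4.935e+10 m³/yr.
C = 1970/4.935e+10 = 3.992e-08 kg/m³ = 3.992e-05 mg/L = 0.03992 µg/L.

0.0399 µg/L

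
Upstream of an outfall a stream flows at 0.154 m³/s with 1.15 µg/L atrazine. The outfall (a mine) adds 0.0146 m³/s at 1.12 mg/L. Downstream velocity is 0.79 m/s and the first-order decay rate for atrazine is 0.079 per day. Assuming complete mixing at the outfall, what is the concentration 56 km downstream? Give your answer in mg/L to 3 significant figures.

1.15 µg/L = 0.00115 mg/L.
After complete mixing, C₀ = (0.0146·1.12 + 0.154·0.00115) / 0.1686 = 0.09804 mg/L.
Travel time t = 5.6e+04 m / 0.79 m/s = 7.089e+04 s = 0.8204 d.
C = 0.09804·exp(−0.079·0.8204) = 0.09804·0.9372 = 0.09188 mg/L.

0.0919 mg/L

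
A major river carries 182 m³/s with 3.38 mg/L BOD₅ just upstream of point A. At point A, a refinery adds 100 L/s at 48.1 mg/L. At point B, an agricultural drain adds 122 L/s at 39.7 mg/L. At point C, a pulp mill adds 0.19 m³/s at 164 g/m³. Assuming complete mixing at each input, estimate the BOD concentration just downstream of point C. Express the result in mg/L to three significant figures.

100 L/s = 0.1 m³/s.
After input A: C = (182·3.38 + 0.1·48.1) / 182.1 = 3.405 mg/L.
122 L/s = 0.122 m³/s.
After input B: C = (182.1·3.405 + 0.122·39.7) / 182.2 = 3.429 mg/L.
After input C: C = (182.2·3.429 + 0.19·164) / 182.4 = 3.596 mg/L.

3.60 mg/L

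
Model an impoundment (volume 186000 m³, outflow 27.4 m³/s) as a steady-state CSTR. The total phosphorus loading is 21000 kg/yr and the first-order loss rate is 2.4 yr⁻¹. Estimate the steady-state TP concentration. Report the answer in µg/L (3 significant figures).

24.3 µg/L

Outflow Q = 27.4 m³/s × 3.156e+07 s/yr = 8.647e+08 m³/yr.
Steady-state CSTR mass balance: W = Q·C + k·V·C, so C = W/(Q + kV).
Q + kV = 8.647e+08 + 2.4·186000 = 8.651e+08 m³/yr.
C = 21000/8.651e+08 = 2.427e-05 kg/m³ = 0.02427 mg/L = 24.27 µg/L.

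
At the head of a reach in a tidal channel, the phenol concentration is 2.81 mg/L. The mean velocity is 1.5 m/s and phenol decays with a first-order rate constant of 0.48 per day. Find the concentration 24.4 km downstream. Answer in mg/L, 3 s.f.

Travel time t = 24.4 km / 1.5 m/s = 2.44e+04/1.5 = 1.627e+04 s = 0.1883 d.
First-order decay: C = 2.81·exp(−0.48·0.1883) = 2.81·0.9136 = 2.567 mg/L.

2.57 mg/L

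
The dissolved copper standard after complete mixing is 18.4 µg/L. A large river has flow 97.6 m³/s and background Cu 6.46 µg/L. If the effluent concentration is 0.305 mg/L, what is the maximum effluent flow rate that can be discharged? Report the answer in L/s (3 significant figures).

6.46 µg/L = 0.00646 mg/L.
18.4 µg/L = 0.0184 mg/L.
Mass balance at complete mixing: C_std·(Q_w + Q_r) = Q_w·C_e + Q_r·C_b.
Rearranging, Q_w = Q_r·(C_std − C_b)/(C_e − C_std) = 97.6·(0.0184 − 0.00646) / (0.305 − 0.0184) = 4.066 m³/s.
= 4066 L/s.

4070 L/s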